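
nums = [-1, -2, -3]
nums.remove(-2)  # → [-1, -3]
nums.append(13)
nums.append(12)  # [-1, -3, 13, 12]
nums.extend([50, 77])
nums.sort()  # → [-3, -1, 12, 13, 50, 77]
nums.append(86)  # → [-3, -1, 12, 13, 50, 77, 86]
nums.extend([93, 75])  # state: [-3, -1, 12, 13, 50, 77, 86, 93, 75]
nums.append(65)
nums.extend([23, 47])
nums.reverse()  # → [47, 23, 65, 75, 93, 86, 77, 50, 13, 12, -1, -3]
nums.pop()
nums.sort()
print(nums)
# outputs [-1, 12, 13, 23, 47, 50, 65, 75, 77, 86, 93]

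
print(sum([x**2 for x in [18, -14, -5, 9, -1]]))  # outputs 627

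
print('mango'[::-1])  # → ognam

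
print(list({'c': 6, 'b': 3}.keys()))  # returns ['c', 'b']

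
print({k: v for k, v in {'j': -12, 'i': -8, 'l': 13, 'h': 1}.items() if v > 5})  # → {'l': 13}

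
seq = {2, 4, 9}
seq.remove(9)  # {2, 4}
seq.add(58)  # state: {2, 4, 58}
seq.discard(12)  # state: {2, 4, 58}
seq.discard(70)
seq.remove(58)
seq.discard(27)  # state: {2, 4}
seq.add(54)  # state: {2, 4, 54}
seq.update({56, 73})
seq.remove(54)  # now {2, 4, 56, 73}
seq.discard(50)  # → {2, 4, 56, 73}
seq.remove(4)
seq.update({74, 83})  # {2, 56, 73, 74, 83}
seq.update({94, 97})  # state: {2, 56, 73, 74, 83, 94, 97}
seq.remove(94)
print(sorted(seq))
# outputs [2, 56, 73, 74, 83, 97]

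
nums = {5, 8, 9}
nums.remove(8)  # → {5, 9}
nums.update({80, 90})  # {5, 9, 80, 90}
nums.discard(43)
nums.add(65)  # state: {5, 9, 65, 80, 90}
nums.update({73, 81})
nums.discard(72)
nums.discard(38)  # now {5, 9, 65, 73, 80, 81, 90}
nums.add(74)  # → {5, 9, 65, 73, 74, 80, 81, 90}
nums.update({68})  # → {5, 9, 65, 68, 73, 74, 80, 81, 90}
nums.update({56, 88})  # {5, 9, 56, 65, 68, 73, 74, 80, 81, 88, 90}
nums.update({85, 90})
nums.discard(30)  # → {5, 9, 56, 65, 68, 73, 74, 80, 81, 85, 88, 90}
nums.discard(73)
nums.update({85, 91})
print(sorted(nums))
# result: [5, 9, 56, 65, 68, 74, 80, 81, 85, 88, 90, 91]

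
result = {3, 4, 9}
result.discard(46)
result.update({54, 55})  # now {3, 4, 9, 54, 55}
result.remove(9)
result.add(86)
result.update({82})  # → {3, 4, 54, 55, 82, 86}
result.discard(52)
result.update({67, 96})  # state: {3, 4, 54, 55, 67, 82, 86, 96}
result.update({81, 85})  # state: {3, 4, 54, 55, 67, 81, 82, 85, 86, 96}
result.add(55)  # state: {3, 4, 54, 55, 67, 81, 82, 85, 86, 96}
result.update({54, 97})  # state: {3, 4, 54, 55, 67, 81, 82, 85, 86, 96, 97}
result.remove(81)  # {3, 4, 54, 55, 67, 82, 85, 86, 96, 97}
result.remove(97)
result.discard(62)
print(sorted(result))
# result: [3, 4, 54, 55, 67, 82, 85, 86, 96]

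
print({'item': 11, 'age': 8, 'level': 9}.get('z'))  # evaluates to None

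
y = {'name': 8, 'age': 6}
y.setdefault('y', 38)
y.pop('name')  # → 8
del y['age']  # {'y': 38}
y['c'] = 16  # {'y': 38, 'c': 16}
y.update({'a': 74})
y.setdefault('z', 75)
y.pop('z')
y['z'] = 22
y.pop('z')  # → 22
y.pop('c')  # 16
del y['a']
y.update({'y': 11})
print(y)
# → {'y': 11}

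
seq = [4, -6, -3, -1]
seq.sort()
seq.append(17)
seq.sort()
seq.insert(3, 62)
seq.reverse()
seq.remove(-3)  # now [17, 4, 62, -1, -6]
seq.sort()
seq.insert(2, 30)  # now [-6, -1, 30, 4, 17, 62]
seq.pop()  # 62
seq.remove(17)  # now [-6, -1, 30, 4]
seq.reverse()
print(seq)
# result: [4, 30, -1, -6]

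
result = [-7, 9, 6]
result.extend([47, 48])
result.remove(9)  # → [-7, 6, 47, 48]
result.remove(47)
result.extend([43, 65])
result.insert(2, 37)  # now [-7, 6, 37, 48, 43, 65]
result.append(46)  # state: [-7, 6, 37, 48, 43, 65, 46]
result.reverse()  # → [46, 65, 43, 48, 37, 6, -7]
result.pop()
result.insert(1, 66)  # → [46, 66, 65, 43, 48, 37, 6]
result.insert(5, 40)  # [46, 66, 65, 43, 48, 40, 37, 6]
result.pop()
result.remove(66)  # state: [46, 65, 43, 48, 40, 37]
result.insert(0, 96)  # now [96, 46, 65, 43, 48, 40, 37]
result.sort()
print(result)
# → [37, 40, 43, 46, 48, 65, 96]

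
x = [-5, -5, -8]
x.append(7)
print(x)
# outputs [-5, -5, -8, 7]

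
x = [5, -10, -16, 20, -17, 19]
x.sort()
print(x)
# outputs [-17, -16, -10, 5, 19, 20]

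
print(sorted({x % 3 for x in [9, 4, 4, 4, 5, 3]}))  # [0, 1, 2]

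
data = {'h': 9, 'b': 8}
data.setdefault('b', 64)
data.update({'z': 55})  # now {'h': 9, 'b': 8, 'z': 55}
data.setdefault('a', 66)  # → 66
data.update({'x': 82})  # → {'h': 9, 'b': 8, 'z': 55, 'a': 66, 'x': 82}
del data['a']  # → {'h': 9, 'b': 8, 'z': 55, 'x': 82}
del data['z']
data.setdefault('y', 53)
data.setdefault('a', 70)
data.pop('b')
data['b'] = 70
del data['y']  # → {'h': 9, 'x': 82, 'a': 70, 'b': 70}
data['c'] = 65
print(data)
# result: {'h': 9, 'x': 82, 'a': 70, 'b': 70, 'c': 65}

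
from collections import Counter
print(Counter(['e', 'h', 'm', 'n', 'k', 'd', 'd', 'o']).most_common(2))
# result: [('d', 2), ('e', 1)]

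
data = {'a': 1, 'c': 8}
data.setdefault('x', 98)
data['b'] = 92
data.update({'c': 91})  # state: {'a': 1, 'c': 91, 'x': 98, 'b': 92}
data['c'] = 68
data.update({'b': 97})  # {'a': 1, 'c': 68, 'x': 98, 'b': 97}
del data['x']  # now {'a': 1, 'c': 68, 'b': 97}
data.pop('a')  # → 1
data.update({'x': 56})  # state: {'c': 68, 'b': 97, 'x': 56}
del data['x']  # {'c': 68, 'b': 97}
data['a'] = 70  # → {'c': 68, 'b': 97, 'a': 70}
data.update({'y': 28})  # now {'c': 68, 'b': 97, 'a': 70, 'y': 28}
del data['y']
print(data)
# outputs {'c': 68, 'b': 97, 'a': 70}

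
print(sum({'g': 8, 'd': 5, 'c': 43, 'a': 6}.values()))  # 62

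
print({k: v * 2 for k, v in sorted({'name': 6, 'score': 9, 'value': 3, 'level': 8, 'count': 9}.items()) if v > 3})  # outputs {'count': 18, 'level': 16, 'name': 12, 'score': 18}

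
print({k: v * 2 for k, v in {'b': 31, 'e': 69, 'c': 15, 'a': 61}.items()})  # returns {'b': 62, 'e': 138, 'c': 30, 'a': 122}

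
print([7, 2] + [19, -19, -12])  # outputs [7, 2, 19, -19, -12]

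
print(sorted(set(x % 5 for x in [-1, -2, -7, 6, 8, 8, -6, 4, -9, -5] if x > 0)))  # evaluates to [1, 3, 4]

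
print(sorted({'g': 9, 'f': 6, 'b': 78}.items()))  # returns [('b', 78), ('f', 6), ('g', 9)]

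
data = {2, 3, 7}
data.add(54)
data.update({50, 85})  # {2, 3, 7, 50, 54, 85}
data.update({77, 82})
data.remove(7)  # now {2, 3, 50, 54, 77, 82, 85}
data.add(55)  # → {2, 3, 50, 54, 55, 77, 82, 85}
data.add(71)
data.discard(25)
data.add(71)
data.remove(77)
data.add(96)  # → {2, 3, 50, 54, 55, 71, 82, 85, 96}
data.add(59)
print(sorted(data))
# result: [2, 3, 50, 54, 55, 59, 71, 82, 85, 96]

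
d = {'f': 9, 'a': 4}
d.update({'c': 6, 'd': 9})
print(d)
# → {'f': 9, 'a': 4, 'c': 6, 'd': 9}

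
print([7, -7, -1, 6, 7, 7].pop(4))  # 7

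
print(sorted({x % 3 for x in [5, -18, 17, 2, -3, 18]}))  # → [0, 2]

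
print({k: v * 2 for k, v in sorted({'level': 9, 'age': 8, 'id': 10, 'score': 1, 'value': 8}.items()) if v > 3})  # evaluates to {'age': 16, 'id': 20, 'level': 18, 'value': 16}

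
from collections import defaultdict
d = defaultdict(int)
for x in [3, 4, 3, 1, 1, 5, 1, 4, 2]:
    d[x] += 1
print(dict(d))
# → {3: 2, 4: 2, 1: 3, 5: 1, 2: 1}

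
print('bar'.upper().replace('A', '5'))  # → B5R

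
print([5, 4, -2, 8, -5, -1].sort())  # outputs None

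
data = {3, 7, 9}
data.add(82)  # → {3, 7, 9, 82}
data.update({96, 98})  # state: {3, 7, 9, 82, 96, 98}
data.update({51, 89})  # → {3, 7, 9, 51, 82, 89, 96, 98}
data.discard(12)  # {3, 7, 9, 51, 82, 89, 96, 98}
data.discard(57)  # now {3, 7, 9, 51, 82, 89, 96, 98}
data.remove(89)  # {3, 7, 9, 51, 82, 96, 98}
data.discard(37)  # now {3, 7, 9, 51, 82, 96, 98}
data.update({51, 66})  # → {3, 7, 9, 51, 66, 82, 96, 98}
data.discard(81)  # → {3, 7, 9, 51, 66, 82, 96, 98}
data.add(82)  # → {3, 7, 9, 51, 66, 82, 96, 98}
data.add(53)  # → {3, 7, 9, 51, 53, 66, 82, 96, 98}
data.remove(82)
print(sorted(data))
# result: [3, 7, 9, 51, 53, 66, 96, 98]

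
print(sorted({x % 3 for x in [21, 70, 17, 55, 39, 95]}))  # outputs [0, 1, 2]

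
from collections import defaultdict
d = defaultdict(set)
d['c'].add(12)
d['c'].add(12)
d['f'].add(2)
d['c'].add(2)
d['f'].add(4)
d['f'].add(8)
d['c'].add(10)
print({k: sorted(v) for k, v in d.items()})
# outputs {'c': [2, 10, 12], 'f': [2, 4, 8]}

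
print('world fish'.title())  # World Fish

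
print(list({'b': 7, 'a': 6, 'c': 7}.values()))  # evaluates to [7, 6, 7]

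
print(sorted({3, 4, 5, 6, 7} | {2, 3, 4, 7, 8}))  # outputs [2, 3, 4, 5, 6, 7, 8]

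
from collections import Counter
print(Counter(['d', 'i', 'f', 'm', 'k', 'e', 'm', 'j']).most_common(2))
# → [('m', 2), ('d', 1)]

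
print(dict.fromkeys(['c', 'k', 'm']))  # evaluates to {'c': None, 'k': None, 'm': None}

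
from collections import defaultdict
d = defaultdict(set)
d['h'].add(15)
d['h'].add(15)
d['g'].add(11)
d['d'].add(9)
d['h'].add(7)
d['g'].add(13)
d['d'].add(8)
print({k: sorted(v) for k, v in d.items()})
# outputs {'h': [7, 15], 'g': [11, 13], 'd': [8, 9]}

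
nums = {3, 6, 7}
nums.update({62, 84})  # {3, 6, 7, 62, 84}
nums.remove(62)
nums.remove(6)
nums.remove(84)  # {3, 7}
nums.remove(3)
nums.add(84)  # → {7, 84}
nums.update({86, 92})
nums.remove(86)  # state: {7, 84, 92}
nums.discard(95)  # {7, 84, 92}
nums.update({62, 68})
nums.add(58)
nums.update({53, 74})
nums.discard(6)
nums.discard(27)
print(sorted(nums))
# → [7, 53, 58, 62, 68, 74, 84, 92]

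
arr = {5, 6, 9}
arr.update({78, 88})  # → {5, 6, 9, 78, 88}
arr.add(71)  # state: {5, 6, 9, 71, 78, 88}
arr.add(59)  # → {5, 6, 9, 59, 71, 78, 88}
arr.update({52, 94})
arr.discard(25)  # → {5, 6, 9, 52, 59, 71, 78, 88, 94}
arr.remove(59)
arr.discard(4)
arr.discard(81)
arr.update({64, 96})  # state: {5, 6, 9, 52, 64, 71, 78, 88, 94, 96}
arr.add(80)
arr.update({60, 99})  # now {5, 6, 9, 52, 60, 64, 71, 78, 80, 88, 94, 96, 99}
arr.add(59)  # {5, 6, 9, 52, 59, 60, 64, 71, 78, 80, 88, 94, 96, 99}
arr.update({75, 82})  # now {5, 6, 9, 52, 59, 60, 64, 71, 75, 78, 80, 82, 88, 94, 96, 99}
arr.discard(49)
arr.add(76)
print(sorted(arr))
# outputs [5, 6, 9, 52, 59, 60, 64, 71, 75, 76, 78, 80, 82, 88, 94, 96, 99]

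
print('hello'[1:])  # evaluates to ello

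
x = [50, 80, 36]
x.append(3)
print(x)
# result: [50, 80, 36, 3]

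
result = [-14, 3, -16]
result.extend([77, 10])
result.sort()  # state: [-16, -14, 3, 10, 77]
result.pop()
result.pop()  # 10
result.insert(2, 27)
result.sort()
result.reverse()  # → [27, 3, -14, -16]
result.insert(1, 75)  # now [27, 75, 3, -14, -16]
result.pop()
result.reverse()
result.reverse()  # [27, 75, 3, -14]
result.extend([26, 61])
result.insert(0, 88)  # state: [88, 27, 75, 3, -14, 26, 61]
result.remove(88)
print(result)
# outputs [27, 75, 3, -14, 26, 61]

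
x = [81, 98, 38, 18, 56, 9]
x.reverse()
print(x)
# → [9, 56, 18, 38, 98, 81]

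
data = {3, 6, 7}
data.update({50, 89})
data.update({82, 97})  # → {3, 6, 7, 50, 82, 89, 97}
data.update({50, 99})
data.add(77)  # {3, 6, 7, 50, 77, 82, 89, 97, 99}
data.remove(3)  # {6, 7, 50, 77, 82, 89, 97, 99}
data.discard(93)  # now {6, 7, 50, 77, 82, 89, 97, 99}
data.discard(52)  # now {6, 7, 50, 77, 82, 89, 97, 99}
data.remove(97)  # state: {6, 7, 50, 77, 82, 89, 99}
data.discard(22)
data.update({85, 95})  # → {6, 7, 50, 77, 82, 85, 89, 95, 99}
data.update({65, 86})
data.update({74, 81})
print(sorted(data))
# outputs [6, 7, 50, 65, 74, 77, 81, 82, 85, 86, 89, 95, 99]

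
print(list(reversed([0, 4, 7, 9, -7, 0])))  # [0, -7, 9, 7, 4, 0]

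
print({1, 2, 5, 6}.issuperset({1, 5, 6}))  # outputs True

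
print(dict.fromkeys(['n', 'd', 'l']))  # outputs {'n': None, 'd': None, 'l': None}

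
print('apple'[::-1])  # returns elppa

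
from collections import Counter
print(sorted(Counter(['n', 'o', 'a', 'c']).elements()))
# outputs ['a', 'c', 'n', 'o']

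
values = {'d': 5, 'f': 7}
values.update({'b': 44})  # {'d': 5, 'f': 7, 'b': 44}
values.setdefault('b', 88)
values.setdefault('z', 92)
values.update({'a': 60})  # {'d': 5, 'f': 7, 'b': 44, 'z': 92, 'a': 60}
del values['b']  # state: {'d': 5, 'f': 7, 'z': 92, 'a': 60}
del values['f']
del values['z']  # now {'d': 5, 'a': 60}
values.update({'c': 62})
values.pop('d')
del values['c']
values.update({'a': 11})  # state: {'a': 11}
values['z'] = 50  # {'a': 11, 'z': 50}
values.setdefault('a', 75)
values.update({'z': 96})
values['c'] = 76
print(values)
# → {'a': 11, 'z': 96, 'c': 76}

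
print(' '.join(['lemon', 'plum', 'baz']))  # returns lemon plum baz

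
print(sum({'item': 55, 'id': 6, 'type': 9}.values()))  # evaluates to 70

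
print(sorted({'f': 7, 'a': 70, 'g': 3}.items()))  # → [('a', 70), ('f', 7), ('g', 3)]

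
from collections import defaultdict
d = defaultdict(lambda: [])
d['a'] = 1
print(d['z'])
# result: []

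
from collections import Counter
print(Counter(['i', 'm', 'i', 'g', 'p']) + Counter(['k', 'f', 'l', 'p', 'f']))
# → Counter({'i': 2, 'p': 2, 'f': 2, 'm': 1, 'g': 1, 'k': 1, 'l': 1})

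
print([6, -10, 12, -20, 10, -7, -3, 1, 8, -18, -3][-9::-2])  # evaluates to [12, 6]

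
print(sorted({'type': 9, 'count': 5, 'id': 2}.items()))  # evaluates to [('count', 5), ('id', 2), ('type', 9)]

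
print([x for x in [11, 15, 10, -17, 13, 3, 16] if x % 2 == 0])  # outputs [10, 16]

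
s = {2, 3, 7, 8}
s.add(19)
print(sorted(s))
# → [2, 3, 7, 8, 19]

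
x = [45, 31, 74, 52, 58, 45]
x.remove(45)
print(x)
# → [31, 74, 52, 58, 45]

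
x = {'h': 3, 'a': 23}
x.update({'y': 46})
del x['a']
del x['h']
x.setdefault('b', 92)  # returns 92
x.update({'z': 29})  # {'y': 46, 'b': 92, 'z': 29}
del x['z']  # {'y': 46, 'b': 92}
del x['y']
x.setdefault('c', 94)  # 94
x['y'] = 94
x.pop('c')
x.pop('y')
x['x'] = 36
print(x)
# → {'b': 92, 'x': 36}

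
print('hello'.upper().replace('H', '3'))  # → 3ELLO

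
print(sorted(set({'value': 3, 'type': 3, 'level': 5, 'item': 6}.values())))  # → [3, 5, 6]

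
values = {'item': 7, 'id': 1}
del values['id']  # {'item': 7}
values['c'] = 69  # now {'item': 7, 'c': 69}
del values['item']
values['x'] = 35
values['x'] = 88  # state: {'c': 69, 'x': 88}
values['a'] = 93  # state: {'c': 69, 'x': 88, 'a': 93}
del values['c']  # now {'x': 88, 'a': 93}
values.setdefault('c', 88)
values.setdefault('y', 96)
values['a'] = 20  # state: {'x': 88, 'a': 20, 'c': 88, 'y': 96}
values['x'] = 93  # {'x': 93, 'a': 20, 'c': 88, 'y': 96}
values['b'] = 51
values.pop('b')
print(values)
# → {'x': 93, 'a': 20, 'c': 88, 'y': 96}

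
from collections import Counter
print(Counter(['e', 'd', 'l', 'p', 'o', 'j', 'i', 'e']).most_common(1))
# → [('e', 2)]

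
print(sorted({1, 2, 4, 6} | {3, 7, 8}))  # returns [1, 2, 3, 4, 6, 7, 8]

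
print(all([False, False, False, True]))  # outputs False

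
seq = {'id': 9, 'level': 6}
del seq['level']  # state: {'id': 9}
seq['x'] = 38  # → {'id': 9, 'x': 38}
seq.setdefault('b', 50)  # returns 50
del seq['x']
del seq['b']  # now {'id': 9}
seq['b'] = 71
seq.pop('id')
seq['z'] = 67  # {'b': 71, 'z': 67}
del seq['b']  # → {'z': 67}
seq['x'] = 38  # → {'z': 67, 'x': 38}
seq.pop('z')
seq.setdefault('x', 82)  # 38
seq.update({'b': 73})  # {'x': 38, 'b': 73}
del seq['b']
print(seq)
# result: {'x': 38}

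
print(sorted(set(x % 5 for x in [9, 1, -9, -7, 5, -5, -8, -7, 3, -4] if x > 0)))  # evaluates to [0, 1, 3, 4]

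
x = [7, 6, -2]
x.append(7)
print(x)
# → [7, 6, -2, 7]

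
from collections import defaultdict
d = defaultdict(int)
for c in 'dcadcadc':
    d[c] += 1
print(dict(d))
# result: {'d': 3, 'c': 3, 'a': 2}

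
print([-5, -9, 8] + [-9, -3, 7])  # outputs [-5, -9, 8, -9, -3, 7]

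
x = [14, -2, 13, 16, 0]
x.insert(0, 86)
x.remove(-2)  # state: [86, 14, 13, 16, 0]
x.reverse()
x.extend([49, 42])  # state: [0, 16, 13, 14, 86, 49, 42]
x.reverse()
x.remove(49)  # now [42, 86, 14, 13, 16, 0]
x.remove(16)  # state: [42, 86, 14, 13, 0]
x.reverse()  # [0, 13, 14, 86, 42]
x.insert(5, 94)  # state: [0, 13, 14, 86, 42, 94]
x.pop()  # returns 94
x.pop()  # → 42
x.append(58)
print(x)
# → [0, 13, 14, 86, 58]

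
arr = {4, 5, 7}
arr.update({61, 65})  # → {4, 5, 7, 61, 65}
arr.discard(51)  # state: {4, 5, 7, 61, 65}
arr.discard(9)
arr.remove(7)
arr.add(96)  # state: {4, 5, 61, 65, 96}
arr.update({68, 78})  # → {4, 5, 61, 65, 68, 78, 96}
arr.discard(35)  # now {4, 5, 61, 65, 68, 78, 96}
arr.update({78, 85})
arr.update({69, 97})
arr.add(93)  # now {4, 5, 61, 65, 68, 69, 78, 85, 93, 96, 97}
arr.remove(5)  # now {4, 61, 65, 68, 69, 78, 85, 93, 96, 97}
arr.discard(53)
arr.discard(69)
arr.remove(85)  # {4, 61, 65, 68, 78, 93, 96, 97}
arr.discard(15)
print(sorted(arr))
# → [4, 61, 65, 68, 78, 93, 96, 97]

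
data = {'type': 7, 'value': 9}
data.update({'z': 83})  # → {'type': 7, 'value': 9, 'z': 83}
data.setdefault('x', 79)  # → 79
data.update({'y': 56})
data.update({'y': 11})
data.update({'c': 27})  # {'type': 7, 'value': 9, 'z': 83, 'x': 79, 'y': 11, 'c': 27}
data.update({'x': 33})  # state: {'type': 7, 'value': 9, 'z': 83, 'x': 33, 'y': 11, 'c': 27}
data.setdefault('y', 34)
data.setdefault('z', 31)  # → 83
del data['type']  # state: {'value': 9, 'z': 83, 'x': 33, 'y': 11, 'c': 27}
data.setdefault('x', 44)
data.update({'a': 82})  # {'value': 9, 'z': 83, 'x': 33, 'y': 11, 'c': 27, 'a': 82}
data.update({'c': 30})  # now {'value': 9, 'z': 83, 'x': 33, 'y': 11, 'c': 30, 'a': 82}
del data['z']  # {'value': 9, 'x': 33, 'y': 11, 'c': 30, 'a': 82}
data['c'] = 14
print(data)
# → {'value': 9, 'x': 33, 'y': 11, 'c': 14, 'a': 82}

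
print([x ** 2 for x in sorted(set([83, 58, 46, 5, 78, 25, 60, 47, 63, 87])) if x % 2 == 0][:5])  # [2116, 3364, 3600, 6084]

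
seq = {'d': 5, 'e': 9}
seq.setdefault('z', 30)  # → 30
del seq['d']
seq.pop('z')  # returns 30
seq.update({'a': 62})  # {'e': 9, 'a': 62}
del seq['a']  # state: {'e': 9}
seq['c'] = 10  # {'e': 9, 'c': 10}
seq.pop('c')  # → 10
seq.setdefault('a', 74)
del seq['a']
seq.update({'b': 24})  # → {'e': 9, 'b': 24}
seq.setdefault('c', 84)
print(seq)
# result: {'e': 9, 'b': 24, 'c': 84}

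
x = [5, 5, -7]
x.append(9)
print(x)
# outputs [5, 5, -7, 9]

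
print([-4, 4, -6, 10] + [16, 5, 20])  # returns [-4, 4, -6, 10, 16, 5, 20]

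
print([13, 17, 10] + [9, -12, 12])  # [13, 17, 10, 9, -12, 12]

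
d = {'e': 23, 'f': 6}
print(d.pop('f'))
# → 6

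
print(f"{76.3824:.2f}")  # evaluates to 76.38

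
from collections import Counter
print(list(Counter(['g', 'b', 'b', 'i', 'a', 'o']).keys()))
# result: ['g', 'b', 'i', 'a', 'o']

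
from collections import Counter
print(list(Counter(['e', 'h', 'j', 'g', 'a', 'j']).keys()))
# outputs ['e', 'h', 'j', 'g', 'a']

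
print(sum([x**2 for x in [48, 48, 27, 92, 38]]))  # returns 15245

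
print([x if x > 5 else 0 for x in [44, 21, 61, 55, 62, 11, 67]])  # [44, 21, 61, 55, 62, 11, 67]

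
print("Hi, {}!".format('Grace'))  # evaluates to Hi, Grace!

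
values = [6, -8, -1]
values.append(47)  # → [6, -8, -1, 47]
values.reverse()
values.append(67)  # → [47, -1, -8, 6, 67]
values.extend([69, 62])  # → [47, -1, -8, 6, 67, 69, 62]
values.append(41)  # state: [47, -1, -8, 6, 67, 69, 62, 41]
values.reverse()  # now [41, 62, 69, 67, 6, -8, -1, 47]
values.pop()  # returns 47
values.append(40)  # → [41, 62, 69, 67, 6, -8, -1, 40]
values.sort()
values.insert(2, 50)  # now [-8, -1, 50, 6, 40, 41, 62, 67, 69]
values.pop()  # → 69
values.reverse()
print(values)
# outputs [67, 62, 41, 40, 6, 50, -1, -8]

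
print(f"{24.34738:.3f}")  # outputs 24.347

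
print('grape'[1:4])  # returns rap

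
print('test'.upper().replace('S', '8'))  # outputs TE8T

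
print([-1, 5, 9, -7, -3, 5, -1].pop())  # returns -1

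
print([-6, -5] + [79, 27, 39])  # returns [-6, -5, 79, 27, 39]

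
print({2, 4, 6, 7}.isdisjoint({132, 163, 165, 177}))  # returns True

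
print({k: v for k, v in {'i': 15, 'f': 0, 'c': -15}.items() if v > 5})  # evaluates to {'i': 15}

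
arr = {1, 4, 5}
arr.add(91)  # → {1, 4, 5, 91}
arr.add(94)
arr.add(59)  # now {1, 4, 5, 59, 91, 94}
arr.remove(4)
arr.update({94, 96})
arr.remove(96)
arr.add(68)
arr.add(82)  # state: {1, 5, 59, 68, 82, 91, 94}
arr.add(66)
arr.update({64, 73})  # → {1, 5, 59, 64, 66, 68, 73, 82, 91, 94}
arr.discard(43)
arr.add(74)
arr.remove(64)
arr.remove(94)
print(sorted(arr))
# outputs [1, 5, 59, 66, 68, 73, 74, 82, 91]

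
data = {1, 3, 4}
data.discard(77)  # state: {1, 3, 4}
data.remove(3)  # {1, 4}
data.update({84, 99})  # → {1, 4, 84, 99}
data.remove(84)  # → {1, 4, 99}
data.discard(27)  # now {1, 4, 99}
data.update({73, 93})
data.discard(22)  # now {1, 4, 73, 93, 99}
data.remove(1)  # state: {4, 73, 93, 99}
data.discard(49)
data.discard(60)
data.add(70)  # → {4, 70, 73, 93, 99}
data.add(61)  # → {4, 61, 70, 73, 93, 99}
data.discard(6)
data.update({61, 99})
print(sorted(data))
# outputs [4, 61, 70, 73, 93, 99]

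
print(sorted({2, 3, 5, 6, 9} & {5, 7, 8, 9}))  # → [5, 9]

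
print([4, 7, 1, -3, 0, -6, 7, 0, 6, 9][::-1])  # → [9, 6, 0, 7, -6, 0, -3, 1, 7, 4]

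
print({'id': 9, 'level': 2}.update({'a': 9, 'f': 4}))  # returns None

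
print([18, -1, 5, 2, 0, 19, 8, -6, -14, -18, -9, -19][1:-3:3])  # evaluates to [-1, 0, -6]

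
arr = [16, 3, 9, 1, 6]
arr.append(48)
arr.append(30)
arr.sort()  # [1, 3, 6, 9, 16, 30, 48]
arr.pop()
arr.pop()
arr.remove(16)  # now [1, 3, 6, 9]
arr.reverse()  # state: [9, 6, 3, 1]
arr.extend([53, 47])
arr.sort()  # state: [1, 3, 6, 9, 47, 53]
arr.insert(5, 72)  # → [1, 3, 6, 9, 47, 72, 53]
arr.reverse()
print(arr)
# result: [53, 72, 47, 9, 6, 3, 1]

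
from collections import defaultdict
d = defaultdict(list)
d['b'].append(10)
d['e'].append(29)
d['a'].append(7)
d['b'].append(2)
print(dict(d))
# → {'b': [10, 2], 'e': [29], 'a': [7]}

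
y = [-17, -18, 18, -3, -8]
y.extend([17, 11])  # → [-17, -18, 18, -3, -8, 17, 11]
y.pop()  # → 11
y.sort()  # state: [-18, -17, -8, -3, 17, 18]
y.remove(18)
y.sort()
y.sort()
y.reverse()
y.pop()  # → -18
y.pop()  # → -17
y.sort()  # [-8, -3, 17]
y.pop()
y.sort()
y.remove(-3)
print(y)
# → [-8]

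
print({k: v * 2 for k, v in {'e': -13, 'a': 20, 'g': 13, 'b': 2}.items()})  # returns {'e': -26, 'a': 40, 'g': 26, 'b': 4}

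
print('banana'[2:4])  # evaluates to na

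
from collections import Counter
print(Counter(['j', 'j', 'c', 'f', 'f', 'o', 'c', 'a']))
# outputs Counter({'j': 2, 'c': 2, 'f': 2, 'o': 1, 'a': 1})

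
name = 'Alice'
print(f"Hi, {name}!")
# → Hi, Alice!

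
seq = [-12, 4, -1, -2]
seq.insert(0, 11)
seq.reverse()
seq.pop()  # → 11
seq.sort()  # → [-12, -2, -1, 4]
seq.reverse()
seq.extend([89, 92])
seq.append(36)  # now [4, -1, -2, -12, 89, 92, 36]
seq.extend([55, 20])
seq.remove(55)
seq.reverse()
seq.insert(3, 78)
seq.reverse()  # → [4, -1, -2, -12, 89, 78, 92, 36, 20]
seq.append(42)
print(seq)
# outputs [4, -1, -2, -12, 89, 78, 92, 36, 20, 42]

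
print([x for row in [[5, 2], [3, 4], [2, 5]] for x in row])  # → [5, 2, 3, 4, 2, 5]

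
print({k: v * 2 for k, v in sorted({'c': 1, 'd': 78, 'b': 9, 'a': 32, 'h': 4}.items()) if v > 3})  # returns {'a': 64, 'b': 18, 'd': 156, 'h': 8}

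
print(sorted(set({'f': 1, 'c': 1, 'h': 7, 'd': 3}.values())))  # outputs [1, 3, 7]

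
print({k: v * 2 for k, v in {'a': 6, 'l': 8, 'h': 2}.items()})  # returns {'a': 12, 'l': 16, 'h': 4}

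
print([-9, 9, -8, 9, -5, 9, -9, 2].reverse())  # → None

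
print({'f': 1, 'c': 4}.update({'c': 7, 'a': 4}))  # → None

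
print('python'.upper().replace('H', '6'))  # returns PYT6ON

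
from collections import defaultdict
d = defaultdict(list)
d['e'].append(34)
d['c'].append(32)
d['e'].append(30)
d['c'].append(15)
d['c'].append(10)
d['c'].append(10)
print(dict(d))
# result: {'e': [34, 30], 'c': [32, 15, 10, 10]}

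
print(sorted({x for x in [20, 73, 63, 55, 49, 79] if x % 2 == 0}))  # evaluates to [20]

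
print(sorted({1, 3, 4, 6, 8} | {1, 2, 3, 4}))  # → [1, 2, 3, 4, 6, 8]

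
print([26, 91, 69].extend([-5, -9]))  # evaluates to None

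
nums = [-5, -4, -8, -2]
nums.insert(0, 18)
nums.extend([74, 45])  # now [18, -5, -4, -8, -2, 74, 45]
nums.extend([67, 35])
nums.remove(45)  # [18, -5, -4, -8, -2, 74, 67, 35]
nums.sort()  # [-8, -5, -4, -2, 18, 35, 67, 74]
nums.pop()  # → 74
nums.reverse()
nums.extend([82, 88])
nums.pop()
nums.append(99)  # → [67, 35, 18, -2, -4, -5, -8, 82, 99]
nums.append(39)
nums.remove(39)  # [67, 35, 18, -2, -4, -5, -8, 82, 99]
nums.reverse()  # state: [99, 82, -8, -5, -4, -2, 18, 35, 67]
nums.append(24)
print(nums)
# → [99, 82, -8, -5, -4, -2, 18, 35, 67, 24]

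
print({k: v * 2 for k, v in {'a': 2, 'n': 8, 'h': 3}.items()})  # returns {'a': 4, 'n': 16, 'h': 6}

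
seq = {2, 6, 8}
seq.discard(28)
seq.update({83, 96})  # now {2, 6, 8, 83, 96}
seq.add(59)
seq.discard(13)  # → {2, 6, 8, 59, 83, 96}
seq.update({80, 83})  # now {2, 6, 8, 59, 80, 83, 96}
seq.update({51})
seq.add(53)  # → {2, 6, 8, 51, 53, 59, 80, 83, 96}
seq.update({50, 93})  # {2, 6, 8, 50, 51, 53, 59, 80, 83, 93, 96}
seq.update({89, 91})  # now {2, 6, 8, 50, 51, 53, 59, 80, 83, 89, 91, 93, 96}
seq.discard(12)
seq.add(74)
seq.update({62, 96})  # {2, 6, 8, 50, 51, 53, 59, 62, 74, 80, 83, 89, 91, 93, 96}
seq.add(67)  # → {2, 6, 8, 50, 51, 53, 59, 62, 67, 74, 80, 83, 89, 91, 93, 96}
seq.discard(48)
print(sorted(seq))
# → [2, 6, 8, 50, 51, 53, 59, 62, 67, 74, 80, 83, 89, 91, 93, 96]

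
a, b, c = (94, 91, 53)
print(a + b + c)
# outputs 238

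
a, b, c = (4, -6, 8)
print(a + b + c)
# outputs 6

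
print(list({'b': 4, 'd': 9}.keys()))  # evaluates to ['b', 'd']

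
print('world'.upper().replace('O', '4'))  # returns W4RLD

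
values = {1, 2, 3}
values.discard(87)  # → {1, 2, 3}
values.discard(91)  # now {1, 2, 3}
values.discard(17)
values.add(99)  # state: {1, 2, 3, 99}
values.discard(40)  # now {1, 2, 3, 99}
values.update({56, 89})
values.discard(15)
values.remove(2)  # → {1, 3, 56, 89, 99}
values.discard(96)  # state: {1, 3, 56, 89, 99}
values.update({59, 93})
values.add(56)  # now {1, 3, 56, 59, 89, 93, 99}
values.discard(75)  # {1, 3, 56, 59, 89, 93, 99}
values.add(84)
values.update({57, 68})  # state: {1, 3, 56, 57, 59, 68, 84, 89, 93, 99}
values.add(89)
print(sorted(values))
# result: [1, 3, 56, 57, 59, 68, 84, 89, 93, 99]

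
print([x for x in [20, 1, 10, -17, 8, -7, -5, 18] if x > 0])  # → [20, 1, 10, 8, 18]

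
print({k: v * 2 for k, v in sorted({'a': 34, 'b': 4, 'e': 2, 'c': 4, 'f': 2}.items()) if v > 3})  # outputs {'a': 68, 'b': 8, 'c': 8}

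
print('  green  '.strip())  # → green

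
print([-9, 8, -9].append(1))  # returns None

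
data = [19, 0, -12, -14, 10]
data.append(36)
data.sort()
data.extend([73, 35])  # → [-14, -12, 0, 10, 19, 36, 73, 35]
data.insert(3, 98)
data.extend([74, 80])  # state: [-14, -12, 0, 98, 10, 19, 36, 73, 35, 74, 80]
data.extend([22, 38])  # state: [-14, -12, 0, 98, 10, 19, 36, 73, 35, 74, 80, 22, 38]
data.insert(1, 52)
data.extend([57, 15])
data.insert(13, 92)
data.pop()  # 15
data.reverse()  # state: [57, 38, 92, 22, 80, 74, 35, 73, 36, 19, 10, 98, 0, -12, 52, -14]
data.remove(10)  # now [57, 38, 92, 22, 80, 74, 35, 73, 36, 19, 98, 0, -12, 52, -14]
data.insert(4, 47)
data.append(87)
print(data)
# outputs [57, 38, 92, 22, 47, 80, 74, 35, 73, 36, 19, 98, 0, -12, 52, -14, 87]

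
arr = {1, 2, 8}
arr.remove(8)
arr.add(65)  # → {1, 2, 65}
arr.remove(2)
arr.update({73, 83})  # {1, 65, 73, 83}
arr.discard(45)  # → {1, 65, 73, 83}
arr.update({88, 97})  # {1, 65, 73, 83, 88, 97}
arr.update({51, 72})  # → {1, 51, 65, 72, 73, 83, 88, 97}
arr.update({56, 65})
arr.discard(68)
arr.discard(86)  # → {1, 51, 56, 65, 72, 73, 83, 88, 97}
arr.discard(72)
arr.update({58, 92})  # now {1, 51, 56, 58, 65, 73, 83, 88, 92, 97}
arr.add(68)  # {1, 51, 56, 58, 65, 68, 73, 83, 88, 92, 97}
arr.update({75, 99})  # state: {1, 51, 56, 58, 65, 68, 73, 75, 83, 88, 92, 97, 99}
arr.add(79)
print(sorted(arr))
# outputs [1, 51, 56, 58, 65, 68, 73, 75, 79, 83, 88, 92, 97, 99]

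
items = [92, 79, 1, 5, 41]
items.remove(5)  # [92, 79, 1, 41]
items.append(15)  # [92, 79, 1, 41, 15]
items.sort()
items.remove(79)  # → [1, 15, 41, 92]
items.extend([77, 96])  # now [1, 15, 41, 92, 77, 96]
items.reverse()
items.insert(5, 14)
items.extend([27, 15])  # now [96, 77, 92, 41, 15, 14, 1, 27, 15]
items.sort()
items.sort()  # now [1, 14, 15, 15, 27, 41, 77, 92, 96]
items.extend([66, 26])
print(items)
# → [1, 14, 15, 15, 27, 41, 77, 92, 96, 66, 26]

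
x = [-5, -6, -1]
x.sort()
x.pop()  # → -1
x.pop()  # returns -5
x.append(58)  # [-6, 58]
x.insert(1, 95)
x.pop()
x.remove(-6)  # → [95]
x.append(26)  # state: [95, 26]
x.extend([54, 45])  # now [95, 26, 54, 45]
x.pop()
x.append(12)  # [95, 26, 54, 12]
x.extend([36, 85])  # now [95, 26, 54, 12, 36, 85]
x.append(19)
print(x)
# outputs [95, 26, 54, 12, 36, 85, 19]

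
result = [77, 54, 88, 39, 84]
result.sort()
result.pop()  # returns 88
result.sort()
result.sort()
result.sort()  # [39, 54, 77, 84]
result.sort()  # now [39, 54, 77, 84]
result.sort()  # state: [39, 54, 77, 84]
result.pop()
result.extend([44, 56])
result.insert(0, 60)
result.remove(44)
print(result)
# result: [60, 39, 54, 77, 56]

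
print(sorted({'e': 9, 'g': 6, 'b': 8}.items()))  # [('b', 8), ('e', 9), ('g', 6)]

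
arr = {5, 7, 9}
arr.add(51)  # {5, 7, 9, 51}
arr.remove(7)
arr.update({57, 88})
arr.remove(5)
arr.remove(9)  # {51, 57, 88}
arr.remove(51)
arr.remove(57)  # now {88}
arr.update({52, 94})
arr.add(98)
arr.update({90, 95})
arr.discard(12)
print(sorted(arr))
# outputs [52, 88, 90, 94, 95, 98]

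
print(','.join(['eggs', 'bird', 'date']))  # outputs eggs,bird,date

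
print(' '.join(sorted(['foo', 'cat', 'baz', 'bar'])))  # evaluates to bar baz cat foo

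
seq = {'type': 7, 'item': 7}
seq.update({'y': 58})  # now {'type': 7, 'item': 7, 'y': 58}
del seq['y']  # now {'type': 7, 'item': 7}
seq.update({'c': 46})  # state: {'type': 7, 'item': 7, 'c': 46}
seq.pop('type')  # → 7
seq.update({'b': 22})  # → {'item': 7, 'c': 46, 'b': 22}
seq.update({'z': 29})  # {'item': 7, 'c': 46, 'b': 22, 'z': 29}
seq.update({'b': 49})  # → {'item': 7, 'c': 46, 'b': 49, 'z': 29}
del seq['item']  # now {'c': 46, 'b': 49, 'z': 29}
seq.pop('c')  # 46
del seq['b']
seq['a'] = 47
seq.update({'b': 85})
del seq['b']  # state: {'z': 29, 'a': 47}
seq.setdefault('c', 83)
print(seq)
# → {'z': 29, 'a': 47, 'c': 83}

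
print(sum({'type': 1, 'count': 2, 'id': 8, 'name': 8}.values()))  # 19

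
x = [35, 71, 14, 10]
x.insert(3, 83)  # [35, 71, 14, 83, 10]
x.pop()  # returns 10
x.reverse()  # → [83, 14, 71, 35]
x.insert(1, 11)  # [83, 11, 14, 71, 35]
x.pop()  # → 35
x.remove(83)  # [11, 14, 71]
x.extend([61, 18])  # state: [11, 14, 71, 61, 18]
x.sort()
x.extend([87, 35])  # [11, 14, 18, 61, 71, 87, 35]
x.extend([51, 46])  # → [11, 14, 18, 61, 71, 87, 35, 51, 46]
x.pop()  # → 46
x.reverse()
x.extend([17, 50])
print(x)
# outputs [51, 35, 87, 71, 61, 18, 14, 11, 17, 50]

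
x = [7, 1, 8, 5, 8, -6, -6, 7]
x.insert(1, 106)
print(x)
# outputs [7, 106, 1, 8, 5, 8, -6, -6, 7]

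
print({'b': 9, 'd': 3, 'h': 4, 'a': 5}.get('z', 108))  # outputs 108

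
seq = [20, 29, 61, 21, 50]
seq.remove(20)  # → [29, 61, 21, 50]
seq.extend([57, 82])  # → [29, 61, 21, 50, 57, 82]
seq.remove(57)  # [29, 61, 21, 50, 82]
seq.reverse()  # [82, 50, 21, 61, 29]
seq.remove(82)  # [50, 21, 61, 29]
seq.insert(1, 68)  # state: [50, 68, 21, 61, 29]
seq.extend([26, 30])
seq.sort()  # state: [21, 26, 29, 30, 50, 61, 68]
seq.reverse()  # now [68, 61, 50, 30, 29, 26, 21]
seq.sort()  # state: [21, 26, 29, 30, 50, 61, 68]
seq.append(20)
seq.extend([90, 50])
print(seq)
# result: [21, 26, 29, 30, 50, 61, 68, 20, 90, 50]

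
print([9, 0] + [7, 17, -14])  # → [9, 0, 7, 17, -14]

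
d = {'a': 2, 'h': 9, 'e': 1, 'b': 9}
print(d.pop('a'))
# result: 2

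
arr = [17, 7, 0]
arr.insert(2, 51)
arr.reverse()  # [0, 51, 7, 17]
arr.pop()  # 17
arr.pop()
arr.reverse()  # [51, 0]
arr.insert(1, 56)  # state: [51, 56, 0]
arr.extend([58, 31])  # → [51, 56, 0, 58, 31]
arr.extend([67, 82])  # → [51, 56, 0, 58, 31, 67, 82]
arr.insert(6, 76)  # [51, 56, 0, 58, 31, 67, 76, 82]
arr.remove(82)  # [51, 56, 0, 58, 31, 67, 76]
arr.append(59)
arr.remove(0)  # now [51, 56, 58, 31, 67, 76, 59]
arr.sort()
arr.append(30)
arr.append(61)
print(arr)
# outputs [31, 51, 56, 58, 59, 67, 76, 30, 61]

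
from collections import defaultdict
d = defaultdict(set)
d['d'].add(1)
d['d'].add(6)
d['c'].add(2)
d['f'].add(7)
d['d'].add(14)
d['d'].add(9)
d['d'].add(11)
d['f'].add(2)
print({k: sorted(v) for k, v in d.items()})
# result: {'d': [1, 6, 9, 11, 14], 'c': [2], 'f': [2, 7]}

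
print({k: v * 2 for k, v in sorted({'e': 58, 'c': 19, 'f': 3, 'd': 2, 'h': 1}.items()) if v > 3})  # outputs {'c': 38, 'e': 116}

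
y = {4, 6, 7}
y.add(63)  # {4, 6, 7, 63}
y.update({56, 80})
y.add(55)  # {4, 6, 7, 55, 56, 63, 80}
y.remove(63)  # {4, 6, 7, 55, 56, 80}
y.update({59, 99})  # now {4, 6, 7, 55, 56, 59, 80, 99}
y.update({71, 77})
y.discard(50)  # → {4, 6, 7, 55, 56, 59, 71, 77, 80, 99}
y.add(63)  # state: {4, 6, 7, 55, 56, 59, 63, 71, 77, 80, 99}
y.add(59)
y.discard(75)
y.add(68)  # {4, 6, 7, 55, 56, 59, 63, 68, 71, 77, 80, 99}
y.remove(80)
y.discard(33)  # {4, 6, 7, 55, 56, 59, 63, 68, 71, 77, 99}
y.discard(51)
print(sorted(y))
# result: [4, 6, 7, 55, 56, 59, 63, 68, 71, 77, 99]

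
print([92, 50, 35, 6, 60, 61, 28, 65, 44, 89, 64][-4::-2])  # [65, 61, 6, 50]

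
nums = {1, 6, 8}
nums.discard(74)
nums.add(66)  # {1, 6, 8, 66}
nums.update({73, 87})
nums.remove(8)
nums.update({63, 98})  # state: {1, 6, 63, 66, 73, 87, 98}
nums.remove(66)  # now {1, 6, 63, 73, 87, 98}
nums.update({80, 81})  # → {1, 6, 63, 73, 80, 81, 87, 98}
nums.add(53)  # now {1, 6, 53, 63, 73, 80, 81, 87, 98}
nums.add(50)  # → {1, 6, 50, 53, 63, 73, 80, 81, 87, 98}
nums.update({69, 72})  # {1, 6, 50, 53, 63, 69, 72, 73, 80, 81, 87, 98}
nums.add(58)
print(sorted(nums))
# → [1, 6, 50, 53, 58, 63, 69, 72, 73, 80, 81, 87, 98]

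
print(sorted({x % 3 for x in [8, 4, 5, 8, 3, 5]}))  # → [0, 1, 2]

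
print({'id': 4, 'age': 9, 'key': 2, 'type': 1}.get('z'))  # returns None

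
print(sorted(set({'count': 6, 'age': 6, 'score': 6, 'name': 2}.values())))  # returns [2, 6]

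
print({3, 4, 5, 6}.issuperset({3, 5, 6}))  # True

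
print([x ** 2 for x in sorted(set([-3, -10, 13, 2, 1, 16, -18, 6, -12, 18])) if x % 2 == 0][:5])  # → [324, 144, 100, 4, 36]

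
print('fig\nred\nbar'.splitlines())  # ['fig', 'red', 'bar']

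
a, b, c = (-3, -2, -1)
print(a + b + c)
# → -6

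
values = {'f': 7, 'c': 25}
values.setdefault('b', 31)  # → 31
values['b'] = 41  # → {'f': 7, 'c': 25, 'b': 41}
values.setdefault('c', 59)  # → 25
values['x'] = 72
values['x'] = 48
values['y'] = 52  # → {'f': 7, 'c': 25, 'b': 41, 'x': 48, 'y': 52}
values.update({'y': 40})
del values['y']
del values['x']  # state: {'f': 7, 'c': 25, 'b': 41}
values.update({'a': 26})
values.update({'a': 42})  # {'f': 7, 'c': 25, 'b': 41, 'a': 42}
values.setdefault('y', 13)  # 13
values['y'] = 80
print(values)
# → {'f': 7, 'c': 25, 'b': 41, 'a': 42, 'y': 80}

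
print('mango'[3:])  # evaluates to go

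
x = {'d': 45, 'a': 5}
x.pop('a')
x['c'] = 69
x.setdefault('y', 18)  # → 18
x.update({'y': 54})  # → {'d': 45, 'c': 69, 'y': 54}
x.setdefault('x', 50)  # 50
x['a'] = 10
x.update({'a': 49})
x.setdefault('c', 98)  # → 69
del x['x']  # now {'d': 45, 'c': 69, 'y': 54, 'a': 49}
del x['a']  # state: {'d': 45, 'c': 69, 'y': 54}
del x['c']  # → {'d': 45, 'y': 54}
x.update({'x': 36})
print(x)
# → {'d': 45, 'y': 54, 'x': 36}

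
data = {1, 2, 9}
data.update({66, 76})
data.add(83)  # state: {1, 2, 9, 66, 76, 83}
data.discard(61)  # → {1, 2, 9, 66, 76, 83}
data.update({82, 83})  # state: {1, 2, 9, 66, 76, 82, 83}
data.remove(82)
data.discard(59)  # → {1, 2, 9, 66, 76, 83}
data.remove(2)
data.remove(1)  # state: {9, 66, 76, 83}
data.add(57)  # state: {9, 57, 66, 76, 83}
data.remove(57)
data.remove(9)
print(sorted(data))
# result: [66, 76, 83]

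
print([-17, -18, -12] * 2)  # [-17, -18, -12, -17, -18, -12]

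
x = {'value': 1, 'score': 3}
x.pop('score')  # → 3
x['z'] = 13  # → {'value': 1, 'z': 13}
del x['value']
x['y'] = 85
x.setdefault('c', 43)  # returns 43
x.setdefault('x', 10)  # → 10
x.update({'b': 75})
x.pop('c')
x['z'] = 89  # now {'z': 89, 'y': 85, 'x': 10, 'b': 75}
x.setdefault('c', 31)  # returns 31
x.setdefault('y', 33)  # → 85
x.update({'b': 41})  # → {'z': 89, 'y': 85, 'x': 10, 'b': 41, 'c': 31}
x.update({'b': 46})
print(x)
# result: {'z': 89, 'y': 85, 'x': 10, 'b': 46, 'c': 31}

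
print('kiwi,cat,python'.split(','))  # ['kiwi', 'cat', 'python']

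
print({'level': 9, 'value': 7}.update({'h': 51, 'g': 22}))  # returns None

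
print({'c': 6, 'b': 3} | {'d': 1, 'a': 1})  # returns {'c': 6, 'b': 3, 'd': 1, 'a': 1}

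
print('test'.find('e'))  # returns 1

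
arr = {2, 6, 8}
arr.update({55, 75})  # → {2, 6, 8, 55, 75}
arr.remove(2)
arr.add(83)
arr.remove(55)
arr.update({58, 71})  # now {6, 8, 58, 71, 75, 83}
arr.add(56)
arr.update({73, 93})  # {6, 8, 56, 58, 71, 73, 75, 83, 93}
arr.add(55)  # {6, 8, 55, 56, 58, 71, 73, 75, 83, 93}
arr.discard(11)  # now {6, 8, 55, 56, 58, 71, 73, 75, 83, 93}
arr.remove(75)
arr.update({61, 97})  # {6, 8, 55, 56, 58, 61, 71, 73, 83, 93, 97}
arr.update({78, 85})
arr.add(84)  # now {6, 8, 55, 56, 58, 61, 71, 73, 78, 83, 84, 85, 93, 97}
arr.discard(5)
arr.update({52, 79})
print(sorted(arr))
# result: [6, 8, 52, 55, 56, 58, 61, 71, 73, 78, 79, 83, 84, 85, 93, 97]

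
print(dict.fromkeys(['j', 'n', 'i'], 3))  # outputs {'j': 3, 'n': 3, 'i': 3}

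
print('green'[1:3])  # re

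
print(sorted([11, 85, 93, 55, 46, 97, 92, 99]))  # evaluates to [11, 46, 55, 85, 92, 93, 97, 99]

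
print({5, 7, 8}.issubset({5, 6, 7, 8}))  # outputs True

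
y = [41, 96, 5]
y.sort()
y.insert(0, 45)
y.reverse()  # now [96, 41, 5, 45]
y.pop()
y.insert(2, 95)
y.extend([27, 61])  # [96, 41, 95, 5, 27, 61]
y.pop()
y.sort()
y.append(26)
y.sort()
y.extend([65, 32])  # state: [5, 26, 27, 41, 95, 96, 65, 32]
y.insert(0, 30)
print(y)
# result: [30, 5, 26, 27, 41, 95, 96, 65, 32]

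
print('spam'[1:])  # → pam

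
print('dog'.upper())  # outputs DOG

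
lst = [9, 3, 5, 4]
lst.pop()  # 4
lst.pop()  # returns 5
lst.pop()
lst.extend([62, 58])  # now [9, 62, 58]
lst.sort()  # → [9, 58, 62]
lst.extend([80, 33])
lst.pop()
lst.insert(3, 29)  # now [9, 58, 62, 29, 80]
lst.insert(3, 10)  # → [9, 58, 62, 10, 29, 80]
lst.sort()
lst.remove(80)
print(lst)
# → [9, 10, 29, 58, 62]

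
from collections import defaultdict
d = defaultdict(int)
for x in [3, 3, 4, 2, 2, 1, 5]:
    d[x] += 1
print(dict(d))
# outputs {3: 2, 4: 1, 2: 2, 1: 1, 5: 1}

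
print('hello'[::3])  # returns hl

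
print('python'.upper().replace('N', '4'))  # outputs PYTHO4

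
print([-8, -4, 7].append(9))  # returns None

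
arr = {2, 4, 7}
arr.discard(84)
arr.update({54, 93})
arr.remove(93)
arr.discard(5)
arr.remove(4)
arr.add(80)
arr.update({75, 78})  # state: {2, 7, 54, 75, 78, 80}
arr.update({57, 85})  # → {2, 7, 54, 57, 75, 78, 80, 85}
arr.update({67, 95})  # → {2, 7, 54, 57, 67, 75, 78, 80, 85, 95}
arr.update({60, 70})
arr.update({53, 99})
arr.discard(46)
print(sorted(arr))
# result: [2, 7, 53, 54, 57, 60, 67, 70, 75, 78, 80, 85, 95, 99]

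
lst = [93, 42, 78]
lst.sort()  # [42, 78, 93]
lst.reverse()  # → [93, 78, 42]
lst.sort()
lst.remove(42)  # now [78, 93]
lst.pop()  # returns 93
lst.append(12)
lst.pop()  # 12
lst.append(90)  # [78, 90]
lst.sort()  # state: [78, 90]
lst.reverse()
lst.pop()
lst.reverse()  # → [90]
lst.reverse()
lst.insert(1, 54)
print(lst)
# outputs [90, 54]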